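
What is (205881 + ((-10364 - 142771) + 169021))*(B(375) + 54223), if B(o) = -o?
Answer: 11941709416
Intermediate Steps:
(205881 + ((-10364 - 142771) + 169021))*(B(375) + 54223) = (205881 + ((-10364 - 142771) + 169021))*(-1*375 + 54223) = (205881 + (-153135 + 169021))*(-375 + 54223) = (205881 + 15886)*53848 = 221767*53848 = 11941709416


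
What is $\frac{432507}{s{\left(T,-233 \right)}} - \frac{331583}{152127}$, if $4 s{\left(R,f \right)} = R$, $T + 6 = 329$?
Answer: $\frac{263076868247}{49137021} \approx 5353.9$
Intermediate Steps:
$T = 323$ ($T = -6 + 329 = 323$)
$s{\left(R,f \right)} = \frac{R}{4}$
$\frac{432507}{s{\left(T,-233 \right)}} - \frac{331583}{152127} = \frac{432507}{\frac{1}{4} \cdot 323} - \frac{331583}{152127} = \frac{432507}{\frac{323}{4}} - \frac{331583}{152127} = 432507 \cdot \frac{4}{323} - \frac{331583}{152127} = \frac{1730028}{323} - \frac{331583}{152127} = \frac{263076868247}{49137021}$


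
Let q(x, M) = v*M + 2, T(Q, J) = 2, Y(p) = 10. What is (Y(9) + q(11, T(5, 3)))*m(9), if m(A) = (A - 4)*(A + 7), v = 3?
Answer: 1440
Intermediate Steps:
m(A) = (-4 + A)*(7 + A)
q(x, M) = 2 + 3*M (q(x, M) = 3*M + 2 = 2 + 3*M)
(Y(9) + q(11, T(5, 3)))*m(9) = (10 + (2 + 3*2))*(-28 + 9**2 + 3*9) = (10 + (2 + 6))*(-28 + 81 + 27) = (10 + 8)*80 = 18*80 = 1440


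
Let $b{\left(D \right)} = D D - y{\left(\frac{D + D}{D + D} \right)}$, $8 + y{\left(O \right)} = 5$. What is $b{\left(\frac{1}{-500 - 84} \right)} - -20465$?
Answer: $\frac{6980734209}{341056} \approx 20468.0$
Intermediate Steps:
$y{\left(O \right)} = -3$ ($y{\left(O \right)} = -8 + 5 = -3$)
$b{\left(D \right)} = 3 + D^{2}$ ($b{\left(D \right)} = D D - -3 = D^{2} + 3 = 3 + D^{2}$)
$b{\left(\frac{1}{-500 - 84} \right)} - -20465 = \left(3 + \left(\frac{1}{-500 - 84}\right)^{2}\right) - -20465 = \left(3 + \left(\frac{1}{-584}\right)^{2}\right) + 20465 = \left(3 + \left(- \frac{1}{584}\right)^{2}\right) + 20465 = \left(3 + \frac{1}{341056}\right) + 20465 = \frac{1023169}{341056} + 20465 = \frac{6980734209}{341056}$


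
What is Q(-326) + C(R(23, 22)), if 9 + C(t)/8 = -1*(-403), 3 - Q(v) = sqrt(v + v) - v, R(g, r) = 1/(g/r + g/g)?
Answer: 2829 - 2*I*sqrt(163) ≈ 2829.0 - 25.534*I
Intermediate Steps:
R(g, r) = 1/(1 + g/r) (R(g, r) = 1/(g/r + 1) = 1/(1 + g/r))
Q(v) = 3 + v - sqrt(2)*sqrt(v) (Q(v) = 3 - (sqrt(v + v) - v) = 3 - (sqrt(2*v) - v) = 3 - (sqrt(2)*sqrt(v) - v) = 3 - (-v + sqrt(2)*sqrt(v)) = 3 + (v - sqrt(2)*sqrt(v)) = 3 + v - sqrt(2)*sqrt(v))
C(t) = 3152 (C(t) = -72 + 8*(-1*(-403)) = -72 + 8*403 = -72 + 3224 = 3152)
Q(-326) + C(R(23, 22)) = (3 - 326 - sqrt(2)*sqrt(-326)) + 3152 = (3 - 326 - sqrt(2)*I*sqrt(326)) + 3152 = (3 - 326 - 2*I*sqrt(163)) + 3152 = (-323 - 2*I*sqrt(163)) + 3152 = 2829 - 2*I*sqrt(163)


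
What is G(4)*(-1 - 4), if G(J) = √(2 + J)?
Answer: -5*√6 ≈ -12.247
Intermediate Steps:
G(4)*(-1 - 4) = √(2 + 4)*(-1 - 4) = √6*(-5) = -5*√6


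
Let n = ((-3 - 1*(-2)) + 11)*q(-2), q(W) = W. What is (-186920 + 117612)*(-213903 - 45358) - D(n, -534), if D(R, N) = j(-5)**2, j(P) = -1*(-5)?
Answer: 17968861363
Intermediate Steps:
j(P) = 5
n = -20 (n = ((-3 - 1*(-2)) + 11)*(-2) = ((-3 + 2) + 11)*(-2) = (-1 + 11)*(-2) = 10*(-2) = -20)
D(R, N) = 25 (D(R, N) = 5**2 = 25)
(-186920 + 117612)*(-213903 - 45358) - D(n, -534) = (-186920 + 117612)*(-213903 - 45358) - 1*25 = -69308*(-259261) - 25 = 17968861388 - 25 = 17968861363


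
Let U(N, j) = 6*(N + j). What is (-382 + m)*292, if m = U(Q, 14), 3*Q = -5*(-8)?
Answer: -63656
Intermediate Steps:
Q = 40/3 (Q = (-5*(-8))/3 = (1/3)*40 = 40/3 ≈ 13.333)
U(N, j) = 6*N + 6*j
m = 164 (m = 6*(40/3) + 6*14 = 80 + 84 = 164)
(-382 + m)*292 = (-382 + 164)*292 = -218*292 = -63656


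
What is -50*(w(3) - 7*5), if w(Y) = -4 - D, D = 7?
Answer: 2300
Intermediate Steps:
w(Y) = -11 (w(Y) = -4 - 1*7 = -4 - 7 = -11)
-50*(w(3) - 7*5) = -50*(-11 - 7*5) = -50*(-11 - 35) = -50*(-46) = 2300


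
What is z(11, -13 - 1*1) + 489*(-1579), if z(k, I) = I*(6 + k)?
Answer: -772369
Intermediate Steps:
z(11, -13 - 1*1) + 489*(-1579) = (-13 - 1*1)*(6 + 11) + 489*(-1579) = (-13 - 1)*17 - 772131 = -14*17 - 772131 = -238 - 772131 = -772369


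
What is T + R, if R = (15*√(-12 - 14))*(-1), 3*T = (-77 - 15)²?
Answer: 8464/3 - 15*I*√26 ≈ 2821.3 - 76.485*I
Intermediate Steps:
T = 8464/3 (T = (-77 - 15)²/3 = (⅓)*(-92)² = (⅓)*8464 = 8464/3 ≈ 2821.3)
R = -15*I*√26 (R = (15*√(-26))*(-1) = (15*(I*√26))*(-1) = (15*I*√26)*(-1) = -15*I*√26 ≈ -76.485*I)
T + R = 8464/3 - 15*I*√26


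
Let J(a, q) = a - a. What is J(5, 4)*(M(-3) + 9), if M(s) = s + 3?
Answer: 0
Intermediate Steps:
J(a, q) = 0
M(s) = 3 + s
J(5, 4)*(M(-3) + 9) = 0*((3 - 3) + 9) = 0*(0 + 9) = 0*9 = 0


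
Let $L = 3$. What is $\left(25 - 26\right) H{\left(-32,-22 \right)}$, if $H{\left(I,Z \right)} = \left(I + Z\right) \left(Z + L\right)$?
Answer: $-1026$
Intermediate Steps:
$H{\left(I,Z \right)} = \left(3 + Z\right) \left(I + Z\right)$ ($H{\left(I,Z \right)} = \left(I + Z\right) \left(Z + 3\right) = \left(I + Z\right) \left(3 + Z\right) = \left(3 + Z\right) \left(I + Z\right)$)
$\left(25 - 26\right) H{\left(-32,-22 \right)} = \left(25 - 26\right) \left(\left(-22\right)^{2} + 3 \left(-32\right) + 3 \left(-22\right) - -704\right) = \left(25 - 26\right) \left(484 - 96 - 66 + 704\right) = \left(-1\right) 1026 = -1026$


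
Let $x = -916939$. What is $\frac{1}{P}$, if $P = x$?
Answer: $- \frac{1}{916939} \approx -1.0906 \cdot 10^{-6}$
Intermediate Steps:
$P = -916939$
$\frac{1}{P} = \frac{1}{-916939} = - \frac{1}{916939}$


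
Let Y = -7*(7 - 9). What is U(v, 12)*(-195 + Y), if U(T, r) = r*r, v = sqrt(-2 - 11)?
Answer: -26064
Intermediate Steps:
Y = 14 (Y = -7*(-2) = 14)
v = I*sqrt(13) (v = sqrt(-13) = I*sqrt(13) ≈ 3.6056*I)
U(T, r) = r**2
U(v, 12)*(-195 + Y) = 12**2*(-195 + 14) = 144*(-181) = -26064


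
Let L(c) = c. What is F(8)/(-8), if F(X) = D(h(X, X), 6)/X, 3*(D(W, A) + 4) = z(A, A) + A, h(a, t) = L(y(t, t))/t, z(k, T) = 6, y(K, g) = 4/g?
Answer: 0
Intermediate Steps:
h(a, t) = 4/t² (h(a, t) = (4/t)/t = 4/t²)
D(W, A) = -2 + A/3 (D(W, A) = -4 + (6 + A)/3 = -4 + (2 + A/3) = -2 + A/3)
F(X) = 0 (F(X) = (-2 + (⅓)*6)/X = (-2 + 2)/X = 0/X = 0)
F(8)/(-8) = 0/(-8) = 0*(-⅛) = 0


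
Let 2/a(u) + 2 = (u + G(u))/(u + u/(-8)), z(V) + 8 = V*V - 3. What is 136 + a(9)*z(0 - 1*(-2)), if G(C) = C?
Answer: 87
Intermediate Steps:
z(V) = -11 + V**2 (z(V) = -8 + (V*V - 3) = -8 + (V**2 - 3) = -8 + (-3 + V**2) = -11 + V**2)
a(u) = 7 (a(u) = 2/(-2 + (u + u)/(u + u/(-8))) = 2/(-2 + (2*u)/(u + u*(-1/8))) = 2/(-2 + (2*u)/(u - u/8)) = 2/(-2 + (2*u)/((7*u/8))) = 2/(-2 + (2*u)*(8/(7*u))) = 2/(-2 + 16/7) = 2/(2/7) = 2*(7/2) = 7)
136 + a(9)*z(0 - 1*(-2)) = 136 + 7*(-11 + (0 - 1*(-2))**2) = 136 + 7*(-11 + (0 + 2)**2) = 136 + 7*(-11 + 2**2) = 136 + 7*(-11 + 4) = 136 + 7*(-7) = 136 - 49 = 87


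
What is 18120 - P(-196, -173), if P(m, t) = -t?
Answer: 17947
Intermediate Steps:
18120 - P(-196, -173) = 18120 - (-1)*(-173) = 18120 - 1*173 = 18120 - 173 = 17947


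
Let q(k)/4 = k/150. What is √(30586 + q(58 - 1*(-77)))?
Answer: 2*√191185/5 ≈ 174.90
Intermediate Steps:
q(k) = 2*k/75 (q(k) = 4*(k/150) = 2*k/75)
√(30586 + q(58 - 1*(-77))) = √(30586 + 2*(58 - 1*(-77))/75) = √(30586 + 2*(58 + 77)/75) = √(30586 + (2/75)*135) = √(30586 + 18/5) = √(152948/5) = 2*√191185/5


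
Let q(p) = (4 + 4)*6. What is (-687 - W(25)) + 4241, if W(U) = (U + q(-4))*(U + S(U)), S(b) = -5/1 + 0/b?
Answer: 2094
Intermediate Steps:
q(p) = 48 (q(p) = 8*6 = 48)
S(b) = -5 (S(b) = -5*1 + 0 = -5 + 0 = -5)
W(U) = (-5 + U)*(48 + U) (W(U) = (U + 48)*(U - 5) = (48 + U)*(-5 + U) = (-5 + U)*(48 + U))
(-687 - W(25)) + 4241 = (-687 - (-240 + 25² + 43*25)) + 4241 = (-687 - (-240 + 625 + 1075)) + 4241 = (-687 - 1*1460) + 4241 = (-687 - 1460) + 4241 = -2147 + 4241 = 2094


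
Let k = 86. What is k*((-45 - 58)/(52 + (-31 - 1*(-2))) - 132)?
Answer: -269954/23 ≈ -11737.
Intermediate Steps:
k*((-45 - 58)/(52 + (-31 - 1*(-2))) - 132) = 86*((-45 - 58)/(52 + (-31 - 1*(-2))) - 132) = 86*(-103/(52 + (-31 + 2)) - 132) = 86*(-103/(52 - 29) - 132) = 86*(-103/23 - 132) = 86*(-3139/23) = -269954/23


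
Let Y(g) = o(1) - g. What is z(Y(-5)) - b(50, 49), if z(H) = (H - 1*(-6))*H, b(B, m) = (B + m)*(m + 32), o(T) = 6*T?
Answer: -7832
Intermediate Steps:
Y(g) = 6 - g (Y(g) = 6*1 - g = 6 - g)
b(B, m) = (32 + m)*(B + m) (b(B, m) = (B + m)*(32 + m) = (32 + m)*(B + m))
z(H) = H*(6 + H) (z(H) = (H + 6)*H = (6 + H)*H = H*(6 + H))
z(Y(-5)) - b(50, 49) = (6 - 1*(-5))*(6 + (6 - 1*(-5))) - (49² + 32*50 + 32*49 + 50*49) = (6 + 5)*(6 + (6 + 5)) - (2401 + 1600 + 1568 + 2450) = 11*(6 + 11) - 1*8019 = 11*17 - 8019 = 187 - 8019 = -7832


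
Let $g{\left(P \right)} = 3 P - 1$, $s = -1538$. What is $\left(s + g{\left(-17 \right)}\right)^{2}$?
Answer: $2528100$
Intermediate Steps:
$g{\left(P \right)} = -1 + 3 P$
$\left(s + g{\left(-17 \right)}\right)^{2} = \left(-1538 + \left(-1 + 3 \left(-17\right)\right)\right)^{2} = \left(-1538 - 52\right)^{2} = \left(-1590\right)^{2} = 2528100$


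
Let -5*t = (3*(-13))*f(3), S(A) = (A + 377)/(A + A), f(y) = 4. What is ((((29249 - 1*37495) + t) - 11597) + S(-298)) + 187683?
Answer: 500255781/2980 ≈ 1.6787e+5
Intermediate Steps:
S(A) = (377 + A)/(2*A) (S(A) = (377 + A)/((2*A)) = (377 + A)*(1/(2*A)) = (377 + A)/(2*A))
t = 156/5 (t = -3*(-13)*4/5 = -(-39)*4/5 = -⅕*(-156) = 156/5 ≈ 31.200)
((((29249 - 1*37495) + t) - 11597) + S(-298)) + 187683 = ((((29249 - 1*37495) + 156/5) - 11597) + (½)*(377 - 298)/(-298)) + 187683 = ((((29249 - 37495) + 156/5) - 11597) + (½)*(-1/298)*79) + 187683 = (((-8246 + 156/5) - 11597) - 79/596) + 187683 = ((-41074/5 - 11597) - 79/596) + 187683 = (-99059/5 - 79/596) + 187683 = -59039559/2980 + 187683 = 500255781/2980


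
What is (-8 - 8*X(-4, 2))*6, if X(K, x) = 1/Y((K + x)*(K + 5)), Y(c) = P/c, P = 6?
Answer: -32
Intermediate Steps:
Y(c) = 6/c
X(K, x) = (5 + K)*(K + x)/6 (X(K, x) = 1/(6/(((K + x)*(K + 5)))) = 1/(6/(((K + x)*(5 + K)))) = 1/(6/(((5 + K)*(K + x)))) = 1/(6*(1/((5 + K)*(K + x)))) = 1/(6/((5 + K)*(K + x))) = (5 + K)*(K + x)/6)
(-8 - 8*X(-4, 2))*6 = (-8 - 8*((⅙)*(-4)² + (⅚)*(-4) + (⅚)*2 + (⅙)*(-4)*2))*6 = (-8 - 8*((⅙)*16 - 10/3 + 5/3 - 4/3))*6 = (-8 - 8*(8/3 - 10/3 + 5/3 - 4/3))*6 = (-8 - 8*(-⅓))*6 = (-8 + 8/3)*6 = -16/3*6 = -32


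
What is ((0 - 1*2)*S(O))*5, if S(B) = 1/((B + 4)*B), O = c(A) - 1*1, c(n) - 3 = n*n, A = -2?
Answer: -1/6 ≈ -0.16667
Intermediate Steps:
c(n) = 3 + n**2 (c(n) = 3 + n*n = 3 + n**2)
O = 6 (O = (3 + (-2)**2) - 1*1 = (3 + 4) - 1 = 7 - 1 = 6)
S(B) = 1/(B*(4 + B)) (S(B) = 1/((4 + B)*B) = 1/(B*(4 + B)))
((0 - 1*2)*S(O))*5 = ((0 - 1*2)*(1/(6*(4 + 6))))*5 = ((0 - 2)*((1/6)/10))*5 = -1/(3*10)*5 = -2*1/60*5 = -1/30*5 = -1/6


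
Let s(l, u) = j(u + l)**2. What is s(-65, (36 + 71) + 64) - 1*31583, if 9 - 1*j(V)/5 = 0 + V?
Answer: 203642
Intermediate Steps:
j(V) = 45 - 5*V (j(V) = 45 - 5*(0 + V) = 45 - 5*V)
s(l, u) = (45 - 5*l - 5*u)**2 (s(l, u) = (45 - 5*(u + l))**2 = (45 - 5*(l + u))**2 = (45 + (-5*l - 5*u))**2 = (45 - 5*l - 5*u)**2)
s(-65, (36 + 71) + 64) - 1*31583 = 25*(-9 - 65 + ((36 + 71) + 64))**2 - 1*31583 = 25*(-9 - 65 + (107 + 64))**2 - 31583 = 25*(-9 - 65 + 171)**2 - 31583 = 25*97**2 - 31583 = 25*9409 - 31583 = 235225 - 31583 = 203642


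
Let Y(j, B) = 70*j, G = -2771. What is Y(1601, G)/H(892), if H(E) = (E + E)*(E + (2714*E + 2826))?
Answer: 56035/2162748552 ≈ 2.5909e-5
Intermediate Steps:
H(E) = 2*E*(2826 + 2715*E) (H(E) = (2*E)*(E + (2826 + 2714*E)) = (2*E)*(2826 + 2715*E) = 2*E*(2826 + 2715*E))
Y(1601, G)/H(892) = (70*1601)/((6*892*(942 + 905*892))) = 112070/((6*892*(942 + 807260))) = 112070/((6*892*808202)) = 112070/4325497104 = 112070*(1/4325497104) = 56035/2162748552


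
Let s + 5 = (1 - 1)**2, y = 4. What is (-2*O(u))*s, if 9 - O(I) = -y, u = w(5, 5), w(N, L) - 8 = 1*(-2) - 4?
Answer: 130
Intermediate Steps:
w(N, L) = 2 (w(N, L) = 8 + (1*(-2) - 4) = 8 + (-2 - 4) = 8 - 6 = 2)
s = -5 (s = -5 + (1 - 1)**2 = -5 + 0**2 = -5 + 0 = -5)
u = 2
O(I) = 13 (O(I) = 9 - (-1)*4 = 9 - 1*(-4) = 9 + 4 = 13)
(-2*O(u))*s = -2*13*(-5) = -26*(-5) = 130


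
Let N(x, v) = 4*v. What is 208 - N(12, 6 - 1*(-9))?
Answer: 148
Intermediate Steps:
208 - N(12, 6 - 1*(-9)) = 208 - 4*(6 - 1*(-9)) = 208 - 4*(6 + 9) = 208 - 4*15 = 208 - 1*60 = 208 - 60 = 148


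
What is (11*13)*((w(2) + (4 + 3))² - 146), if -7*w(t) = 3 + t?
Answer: -746174/49 ≈ -15228.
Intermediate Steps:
w(t) = -3/7 - t/7 (w(t) = -(3 + t)/7 = -3/7 - t/7)
(11*13)*((w(2) + (4 + 3))² - 146) = (11*13)*(((-3/7 - ⅐*2) + (4 + 3))² - 146) = 143*(((-3/7 - 2/7) + 7)² - 146) = 143*((-5/7 + 7)² - 146) = 143*((44/7)² - 146) = 143*(1936/49 - 146) = 143*(-5218/49) = -746174/49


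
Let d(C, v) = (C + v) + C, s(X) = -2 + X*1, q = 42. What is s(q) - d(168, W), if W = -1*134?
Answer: -162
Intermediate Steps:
s(X) = -2 + X
W = -134
d(C, v) = v + 2*C
s(q) - d(168, W) = (-2 + 42) - (-134 + 2*168) = 40 - (-134 + 336) = 40 - 1*202 = 40 - 202 = -162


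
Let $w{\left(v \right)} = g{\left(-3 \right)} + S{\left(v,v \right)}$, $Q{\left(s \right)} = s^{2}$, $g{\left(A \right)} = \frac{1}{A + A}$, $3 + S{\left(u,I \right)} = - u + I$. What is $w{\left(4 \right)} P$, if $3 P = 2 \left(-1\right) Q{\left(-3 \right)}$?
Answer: $19$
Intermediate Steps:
$S{\left(u,I \right)} = -3 + I - u$ ($S{\left(u,I \right)} = -3 + \left(- u + I\right) = -3 + \left(I - u\right) = -3 + I - u$)
$g{\left(A \right)} = \frac{1}{2 A}$
$w{\left(v \right)} = - \frac{19}{6}$ ($w{\left(v \right)} = \frac{1}{2 \left(-3\right)} - 3 = \frac{1}{2} \left(- \frac{1}{3}\right) - 3 = - \frac{1}{6} - 3 = - \frac{19}{6}$)
$P = -6$ ($P = \frac{2 \left(-1\right) \left(-3\right)^{2}}{3} = \frac{\left(-2\right) 9}{3} = \frac{1}{3} \left(-18\right) = -6$)
$w{\left(4 \right)} P = \left(- \frac{19}{6}\right) \left(-6\right) = 19$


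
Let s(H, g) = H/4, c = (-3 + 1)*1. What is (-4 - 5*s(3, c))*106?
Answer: -1643/2 ≈ -821.50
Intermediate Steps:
c = -2 (c = -2*1 = -2)
s(H, g) = H/4 (s(H, g) = H*(¼) = H/4)
(-4 - 5*s(3, c))*106 = (-4 - 5*3/4)*106 = (-4 - 5*¾)*106 = (-4 - 15/4)*106 = -31/4*106 = -1643/2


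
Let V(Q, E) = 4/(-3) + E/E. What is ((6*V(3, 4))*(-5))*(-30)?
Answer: -300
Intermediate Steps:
V(Q, E) = -⅓ (V(Q, E) = 4*(-⅓) + 1 = -4/3 + 1 = -⅓)
((6*V(3, 4))*(-5))*(-30) = ((6*(-⅓))*(-5))*(-30) = -2*(-5)*(-30) = 10*(-30) = -300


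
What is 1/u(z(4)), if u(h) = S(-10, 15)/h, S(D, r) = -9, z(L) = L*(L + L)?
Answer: -32/9 ≈ -3.5556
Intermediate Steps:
z(L) = 2*L**2 (z(L) = L*(2*L) = 2*L**2)
u(h) = -9/h
1/u(z(4)) = 1/(-9/(2*4**2)) = 1/(-9/(2*16)) = 1/(-9/32) = -32/9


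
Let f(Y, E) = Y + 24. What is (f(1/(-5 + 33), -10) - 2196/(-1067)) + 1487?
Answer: 45205191/29876 ≈ 1513.1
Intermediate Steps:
f(Y, E) = 24 + Y
(f(1/(-5 + 33), -10) - 2196/(-1067)) + 1487 = ((24 + 1/(-5 + 33)) - 2196/(-1067)) + 1487 = ((24 + 1/28) - 2196*(-1/1067)) + 1487 = ((24 + 1/28) + 2196/1067) + 1487 = (673/28 + 2196/1067) + 1487 = 779579/29876 + 1487 = 45205191/29876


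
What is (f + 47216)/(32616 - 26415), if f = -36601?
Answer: 10615/6201 ≈ 1.7118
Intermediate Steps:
(f + 47216)/(32616 - 26415) = (-36601 + 47216)/(32616 - 26415) = 10615/6201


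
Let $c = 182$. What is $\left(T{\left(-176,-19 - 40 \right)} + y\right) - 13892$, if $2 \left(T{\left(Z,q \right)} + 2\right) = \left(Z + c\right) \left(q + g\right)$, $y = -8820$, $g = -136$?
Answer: $-23299$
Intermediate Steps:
$T{\left(Z,q \right)} = -2 + \frac{\left(-136 + q\right) \left(182 + Z\right)}{2}$ ($T{\left(Z,q \right)} = -2 + \frac{\left(Z + 182\right) \left(q - 136\right)}{2} = -2 + \frac{\left(182 + Z\right) \left(-136 + q\right)}{2} = -2 + \frac{\left(-136 + q\right) \left(182 + Z\right)}{2}$)
$\left(T{\left(-176,-19 - 40 \right)} + y\right) - 13892 = \left(\left(-12378 - -11968 + 91 \left(-19 - 40\right) + \frac{1}{2} \left(-176\right) \left(-19 - 40\right)\right) - 8820\right) - 13892 = \left(\left(-12378 + 11968 + 91 \left(-19 - 40\right) + \frac{1}{2} \left(-176\right) \left(-19 - 40\right)\right) - 8820\right) - 13892 = \left(\left(-12378 + 11968 + 91 \left(-59\right) + \frac{1}{2} \left(-176\right) \left(-59\right)\right) - 8820\right) - 13892 = \left(\left(-12378 + 11968 - 5369 + 5192\right) - 8820\right) - 13892 = \left(-587 - 8820\right) - 13892 = -9407 - 13892 = -23299$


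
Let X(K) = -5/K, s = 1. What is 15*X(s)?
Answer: -75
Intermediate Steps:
15*X(s) = 15*(-5/1) = 15*(-5*1) = 15*(-5) = -75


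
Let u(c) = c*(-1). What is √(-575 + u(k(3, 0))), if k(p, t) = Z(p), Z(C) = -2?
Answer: I*√573 ≈ 23.937*I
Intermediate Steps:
k(p, t) = -2
u(c) = -c
√(-575 + u(k(3, 0))) = √(-575 - 1*(-2)) = √(-575 + 2) = √(-573) = I*√573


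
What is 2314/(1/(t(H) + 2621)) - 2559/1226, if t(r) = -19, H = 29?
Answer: 7381777769/1226 ≈ 6.0210e+6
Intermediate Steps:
2314/(1/(t(H) + 2621)) - 2559/1226 = 2314/(1/(-19 + 2621)) - 2559/1226 = 2314/(1/2602) - 2559*1/1226 = 2314/(1/2602) - 2559/1226 = 2314*2602 - 2559/1226 = 6021028 - 2559/1226 = 7381777769/1226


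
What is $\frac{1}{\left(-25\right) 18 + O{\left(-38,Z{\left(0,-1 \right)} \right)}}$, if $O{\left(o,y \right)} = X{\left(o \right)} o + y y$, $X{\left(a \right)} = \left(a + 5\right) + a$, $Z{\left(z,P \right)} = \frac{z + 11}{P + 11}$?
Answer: $\frac{100}{224921} \approx 0.0004446$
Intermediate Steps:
$Z{\left(z,P \right)} = \frac{11 + z}{11 + P}$
$X{\left(a \right)} = 5 + 2 a$ ($X{\left(a \right)} = \left(5 + a\right) + a = 5 + 2 a$)
$O{\left(o,y \right)} = y^{2} + o \left(5 + 2 o\right)$ ($O{\left(o,y \right)} = \left(5 + 2 o\right) o + y y = o \left(5 + 2 o\right) + y^{2} = y^{2} + o \left(5 + 2 o\right)$)
$\frac{1}{\left(-25\right) 18 + O{\left(-38,Z{\left(0,-1 \right)} \right)}} = \frac{1}{\left(-25\right) 18 - \left(- \frac{\left(11 + 0\right)^{2}}{\left(11 - 1\right)^{2}} + 38 \left(5 + 2 \left(-38\right)\right)\right)} = \frac{1}{-450 - \left(- \frac{121}{100} + 38 \left(5 - 76\right)\right)} = \frac{1}{-450 + \left(\left(\frac{1}{10} \cdot 11\right)^{2} - -2698\right)} = \frac{1}{-450 + \left(\left(\frac{11}{10}\right)^{2} + 2698\right)} = \frac{1}{-450 + \left(\frac{121}{100} + 2698\right)} = \frac{1}{-450 + \frac{269921}{100}} = \frac{1}{\frac{224921}{100}} = \frac{100}{224921}$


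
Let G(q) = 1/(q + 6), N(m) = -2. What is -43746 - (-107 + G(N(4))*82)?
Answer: -87319/2 ≈ -43660.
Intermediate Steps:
G(q) = 1/(6 + q)
-43746 - (-107 + G(N(4))*82) = -43746 - (-107 + 82/(6 - 2)) = -43746 - (-107 + 82/4) = -43746 - (-107 + (¼)*82) = -43746 - (-107 + 41/2) = -43746 - 1*(-173/2) = -43746 + 173/2 = -87319/2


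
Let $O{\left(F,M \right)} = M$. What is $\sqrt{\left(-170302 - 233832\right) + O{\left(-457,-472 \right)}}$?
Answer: $i \sqrt{404606} \approx 636.09 i$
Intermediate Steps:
$\sqrt{\left(-170302 - 233832\right) + O{\left(-457,-472 \right)}} = \sqrt{\left(-170302 - 233832\right) - 472} = \sqrt{-404134 - 472} = \sqrt{-404606} = i \sqrt{404606}$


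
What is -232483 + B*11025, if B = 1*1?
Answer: -221458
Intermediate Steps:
B = 1
-232483 + B*11025 = -232483 + 1*11025 = -232483 + 11025 = -221458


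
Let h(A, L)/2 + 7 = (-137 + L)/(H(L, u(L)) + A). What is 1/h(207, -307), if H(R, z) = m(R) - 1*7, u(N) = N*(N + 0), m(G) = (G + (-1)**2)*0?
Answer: -25/461 ≈ -0.054230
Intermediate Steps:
m(G) = 0 (m(G) = (G + 1)*0 = (1 + G)*0 = 0)
u(N) = N**2 (u(N) = N*N = N**2)
H(R, z) = -7 (H(R, z) = 0 - 1*7 = 0 - 7 = -7)
h(A, L) = -14 + 2*(-137 + L)/(-7 + A) (h(A, L) = -14 + 2*((-137 + L)/(-7 + A)) = -14 + 2*(-137 + L)/(-7 + A))
1/h(207, -307) = 1/(2*(-88 - 307 - 7*207)/(-7 + 207)) = 1/(2*(-88 - 307 - 1449)/200) = 1/(2*(1/200)*(-1844)) = 1/(-461/25) = -25/461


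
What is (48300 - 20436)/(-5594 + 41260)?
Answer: 13932/17833 ≈ 0.78125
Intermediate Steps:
(48300 - 20436)/(-5594 + 41260) = 27864/35666 = 27864*(1/35666) = 13932/17833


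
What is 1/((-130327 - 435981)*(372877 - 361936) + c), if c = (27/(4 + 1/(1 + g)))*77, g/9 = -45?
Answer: -1615/10006500122304 ≈ -1.6140e-10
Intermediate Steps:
g = -405 (g = 9*(-45) = -405)
c = 839916/1615 (c = (27/(4 + 1/(1 - 405)))*77 = (27/(4 + 1/(-404)))*77 = (27/(4 - 1/404))*77 = (27/(1615/404))*77 = (27*(404/1615))*77 = (10908/1615)*77 = 839916/1615 ≈ 520.07)
1/((-130327 - 435981)*(372877 - 361936) + c) = 1/((-130327 - 435981)*(372877 - 361936) + 839916/1615) = 1/(-566308*10941 + 839916/1615) = 1/(-6195975828 + 839916/1615) = 1/(-10006500122304/1615) = -1615/10006500122304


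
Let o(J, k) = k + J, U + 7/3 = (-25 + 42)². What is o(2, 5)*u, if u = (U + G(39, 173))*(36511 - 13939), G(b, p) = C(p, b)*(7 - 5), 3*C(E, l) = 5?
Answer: 45821160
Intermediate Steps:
C(E, l) = 5/3 (C(E, l) = (⅓)*5 = 5/3)
U = 860/3 (U = -7/3 + (-25 + 42)² = -7/3 + 17² = -7/3 + 289 = 860/3 ≈ 286.67)
G(b, p) = 10/3 (G(b, p) = 5*(7 - 5)/3 = (5/3)*2 = 10/3)
u = 6545880 (u = (860/3 + 10/3)*(36511 - 13939) = 290*22572 = 6545880)
o(J, k) = J + k
o(2, 5)*u = (2 + 5)*6545880 = 7*6545880 = 45821160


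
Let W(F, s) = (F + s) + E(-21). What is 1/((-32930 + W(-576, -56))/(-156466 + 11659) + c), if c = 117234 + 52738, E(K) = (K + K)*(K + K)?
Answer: 11139/1893320554 ≈ 5.8833e-6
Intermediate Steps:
E(K) = 4*K² (E(K) = (2*K)*(2*K) = 4*K²)
W(F, s) = 1764 + F + s (W(F, s) = (F + s) + 4*(-21)² = (F + s) + 4*441 = (F + s) + 1764 = 1764 + F + s)
c = 169972
1/((-32930 + W(-576, -56))/(-156466 + 11659) + c) = 1/((-32930 + (1764 - 576 - 56))/(-156466 + 11659) + 169972) = 1/((-32930 + 1132)/(-144807) + 169972) = 1/(-31798*(-1/144807) + 169972) = 1/(2446/11139 + 169972) = 1/(1893320554/11139) = 11139/1893320554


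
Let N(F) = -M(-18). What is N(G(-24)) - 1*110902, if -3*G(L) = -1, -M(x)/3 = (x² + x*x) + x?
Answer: -109012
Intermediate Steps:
M(x) = -6*x² - 3*x (M(x) = -3*((x² + x*x) + x) = -3*((x² + x²) + x) = -3*(2*x² + x) = -3*(x + 2*x²) = -6*x² - 3*x)
G(L) = ⅓ (G(L) = -⅓*(-1) = ⅓)
N(F) = 1890 (N(F) = -(-3)*(-18)*(1 + 2*(-18)) = -(-3)*(-18)*(1 - 36) = -(-3)*(-18)*(-35) = -1*(-1890) = 1890)
N(G(-24)) - 1*110902 = 1890 - 1*110902 = 1890 - 110902 = -109012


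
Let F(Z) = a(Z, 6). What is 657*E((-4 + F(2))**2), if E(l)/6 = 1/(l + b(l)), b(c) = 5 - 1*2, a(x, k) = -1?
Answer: 1971/14 ≈ 140.79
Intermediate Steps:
F(Z) = -1
b(c) = 3 (b(c) = 5 - 2 = 3)
E(l) = 6/(3 + l) (E(l) = 6/(l + 3) = 6/(3 + l))
657*E((-4 + F(2))**2) = 657*(6/(3 + (-4 - 1)**2)) = 657*(6/(3 + (-5)**2)) = 657*(6/(3 + 25)) = 657*(6/28) = 657*(6*(1/28)) = 657*(3/14) = 1971/14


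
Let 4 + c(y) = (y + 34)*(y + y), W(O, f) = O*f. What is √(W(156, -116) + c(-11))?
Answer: I*√18606 ≈ 136.4*I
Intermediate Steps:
c(y) = -4 + 2*y*(34 + y) (c(y) = -4 + (y + 34)*(y + y) = -4 + (34 + y)*(2*y) = -4 + 2*y*(34 + y))
√(W(156, -116) + c(-11)) = √(156*(-116) + (-4 + 2*(-11)² + 68*(-11))) = √(-18096 + (-4 + 2*121 - 748)) = √(-18096 + (-4 + 242 - 748)) = √(-18096 - 510) = √(-18606) = I*√18606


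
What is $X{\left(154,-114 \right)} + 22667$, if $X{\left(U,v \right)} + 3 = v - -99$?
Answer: $22649$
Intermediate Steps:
$X{\left(U,v \right)} = 96 + v$ ($X{\left(U,v \right)} = -3 + \left(v - -99\right) = -3 + \left(v + 99\right) = -3 + \left(99 + v\right) = 96 + v$)
$X{\left(154,-114 \right)} + 22667 = \left(96 - 114\right) + 22667 = -18 + 22667 = 22649$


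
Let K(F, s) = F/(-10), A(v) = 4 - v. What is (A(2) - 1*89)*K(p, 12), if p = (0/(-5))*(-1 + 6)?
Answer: 0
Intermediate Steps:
p = 0 (p = (0*(-⅕))*5 = 0*5 = 0)
K(F, s) = -F/10 (K(F, s) = F*(-⅒) = -F/10)
(A(2) - 1*89)*K(p, 12) = ((4 - 1*2) - 1*89)*(-⅒*0) = ((4 - 2) - 89)*0 = (2 - 89)*0 = -87*0 = 0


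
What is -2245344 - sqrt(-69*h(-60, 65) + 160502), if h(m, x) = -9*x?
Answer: -2245344 - sqrt(200867) ≈ -2.2458e+6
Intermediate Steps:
-2245344 - sqrt(-69*h(-60, 65) + 160502) = -2245344 - sqrt(-(-621)*65 + 160502) = -2245344 - sqrt(-69*(-585) + 160502) = -2245344 - sqrt(40365 + 160502) = -2245344 - sqrt(200867)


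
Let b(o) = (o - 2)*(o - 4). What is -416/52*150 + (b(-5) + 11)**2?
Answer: 4276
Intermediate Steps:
b(o) = (-4 + o)*(-2 + o) (b(o) = (-2 + o)*(-4 + o) = (-4 + o)*(-2 + o))
-416/52*150 + (b(-5) + 11)**2 = -416/52*150 + ((8 + (-5)**2 - 6*(-5)) + 11)**2 = -416*1/52*150 + ((8 + 25 + 30) + 11)**2 = -8*150 + (63 + 11)**2 = -1200 + 74**2 = -1200 + 5476 = 4276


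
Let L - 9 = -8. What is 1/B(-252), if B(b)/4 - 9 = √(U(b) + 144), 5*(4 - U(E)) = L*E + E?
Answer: -45/3356 + √1555/1678 ≈ 0.010091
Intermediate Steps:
L = 1 (L = 9 - 8 = 1)
U(E) = 4 - 2*E/5 (U(E) = 4 - (1*E + E)/5 = 4 - (E + E)/5 = 4 - 2*E/5)
B(b) = 36 + 4*√(148 - 2*b/5) (B(b) = 36 + 4*√((4 - 2*b/5) + 144) = 36 + 4*√(148 - 2*b/5))
1/B(-252) = 1/(36 + 4*√(3700 - 10*(-252))/5) = 1/(36 + 4*√(3700 + 2520)/5) = 1/(36 + 4*√6220/5) = 1/(36 + 4*(2*√1555)/5) = 1/(36 + 8*√1555/5)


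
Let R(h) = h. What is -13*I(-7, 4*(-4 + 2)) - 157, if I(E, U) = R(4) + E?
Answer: -118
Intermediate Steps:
I(E, U) = 4 + E
-13*I(-7, 4*(-4 + 2)) - 157 = -13*(4 - 7) - 157 = -13*(-3) - 157 = 39 - 157 = -118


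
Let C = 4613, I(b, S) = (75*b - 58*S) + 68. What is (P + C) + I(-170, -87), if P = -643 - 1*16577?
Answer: -20243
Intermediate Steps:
P = -17220 (P = -643 - 16577 = -17220)
I(b, S) = 68 - 58*S + 75*b (I(b, S) = (-58*S + 75*b) + 68 = 68 - 58*S + 75*b)
(P + C) + I(-170, -87) = (-17220 + 4613) + (68 - 58*(-87) + 75*(-170)) = -12607 + (68 + 5046 - 12750) = -12607 - 7636 = -20243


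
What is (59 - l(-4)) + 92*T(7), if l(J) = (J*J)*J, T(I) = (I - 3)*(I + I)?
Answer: 5275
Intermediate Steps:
T(I) = 2*I*(-3 + I) (T(I) = (-3 + I)*(2*I) = 2*I*(-3 + I))
l(J) = J³ (l(J) = J²*J = J³)
(59 - l(-4)) + 92*T(7) = (59 - 1*(-4)³) + 92*(2*7*(-3 + 7)) = (59 - 1*(-64)) + 92*(2*7*4) = (59 + 64) + 92*56 = 123 + 5152 = 5275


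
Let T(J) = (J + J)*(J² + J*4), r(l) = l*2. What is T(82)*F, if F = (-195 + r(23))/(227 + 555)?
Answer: -86161336/391 ≈ -2.2036e+5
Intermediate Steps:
r(l) = 2*l
T(J) = 2*J*(J² + 4*J) (T(J) = (2*J)*(J² + 4*J) = 2*J*(J² + 4*J))
F = -149/782 (F = (-195 + 2*23)/(227 + 555) = (-195 + 46)/782 = -149*1/782 = -149/782 ≈ -0.19054)
T(82)*F = (2*82²*(4 + 82))*(-149/782) = (2*6724*86)*(-149/782) = 1156528*(-149/782) = -86161336/391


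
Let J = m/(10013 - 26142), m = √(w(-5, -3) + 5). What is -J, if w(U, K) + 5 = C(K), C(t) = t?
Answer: I*√3/16129 ≈ 0.00010739*I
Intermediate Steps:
w(U, K) = -5 + K
m = I*√3 (m = √((-5 - 3) + 5) = √(-8 + 5) = √(-3) = I*√3 ≈ 1.732*I)
J = -I*√3/16129 (J = (I*√3)/(10013 - 26142) = (I*√3)/(-16129) = (I*√3)*(-1/16129) = -I*√3/16129 ≈ -0.00010739*I)
-J = -(-1)*I*√3/16129 = I*√3/16129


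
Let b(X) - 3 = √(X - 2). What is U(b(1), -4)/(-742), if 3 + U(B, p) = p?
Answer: 1/106 ≈ 0.0094340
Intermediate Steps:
b(X) = 3 + √(-2 + X) (b(X) = 3 + √(X - 2) = 3 + √(-2 + X))
U(B, p) = -3 + p
U(b(1), -4)/(-742) = (-3 - 4)/(-742) = -7*(-1/742) = 1/106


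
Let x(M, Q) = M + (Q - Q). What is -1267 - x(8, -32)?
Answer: -1275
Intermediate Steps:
x(M, Q) = M (x(M, Q) = M + 0 = M)
-1267 - x(8, -32) = -1267 - 1*8 = -1267 - 8 = -1275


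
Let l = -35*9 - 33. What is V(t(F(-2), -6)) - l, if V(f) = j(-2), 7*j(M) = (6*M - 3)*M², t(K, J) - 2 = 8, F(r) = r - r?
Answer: 2376/7 ≈ 339.43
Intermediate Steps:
F(r) = 0
t(K, J) = 10 (t(K, J) = 2 + 8 = 10)
l = -348 (l = -315 - 33 = -348)
j(M) = M²*(-3 + 6*M)/7 (j(M) = ((6*M - 3)*M²)/7 = ((-3 + 6*M)*M²)/7 = (M²*(-3 + 6*M))/7 = M²*(-3 + 6*M)/7)
V(f) = -60/7 (V(f) = (3/7)*(-2)²*(-1 + 2*(-2)) = (3/7)*4*(-1 - 4) = (3/7)*4*(-5) = -60/7)
V(t(F(-2), -6)) - l = -60/7 - 1*(-348) = -60/7 + 348 = 2376/7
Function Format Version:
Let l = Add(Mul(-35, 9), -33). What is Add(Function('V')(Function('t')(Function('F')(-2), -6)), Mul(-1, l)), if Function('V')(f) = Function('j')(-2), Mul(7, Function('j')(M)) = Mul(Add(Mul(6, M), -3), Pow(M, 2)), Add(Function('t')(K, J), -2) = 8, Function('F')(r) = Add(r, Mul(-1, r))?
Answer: Rational(2376, 7) ≈ 339.43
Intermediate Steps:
Function('F')(r) = 0
Function('t')(K, J) = 10 (Function('t')(K, J) = Add(2, 8) = 10)
l = -348 (l = Add(-315, -33) = -348)
Function('j')(M) = Mul(Rational(1, 7), Pow(M, 2), Add(-3, Mul(6, M))) (Function('j')(M) = Mul(Rational(1, 7), Mul(Add(Mul(6, M), -3), Pow(M, 2))) = Mul(Rational(1, 7), Mul(Add(-3, Mul(6, M)), Pow(M, 2))) = Mul(Rational(1, 7), Mul(Pow(M, 2), Add(-3, Mul(6, M)))) = Mul(Rational(1, 7), Pow(M, 2), Add(-3, Mul(6, M))))
Function('V')(f) = Rational(-60, 7) (Function('V')(f) = Mul(Rational(3, 7), Pow(-2, 2), Add(-1, Mul(2, -2))) = Mul(Rational(3, 7), 4, Add(-1, -4)) = Mul(Rational(3, 7), 4, -5) = Rational(-60, 7))
Add(Function('V')(Function('t')(Function('F')(-2), -6)), Mul(-1, l)) = Add(Rational(-60, 7), Mul(-1, -348)) = Add(Rational(-60, 7), 348) = Rational(2376, 7)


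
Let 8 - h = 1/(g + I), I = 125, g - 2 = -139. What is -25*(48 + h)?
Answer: -16825/12 ≈ -1402.1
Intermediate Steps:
g = -137 (g = 2 - 139 = -137)
h = 97/12 (h = 8 - 1/(-137 + 125) = 8 - 1/(-12) = 8 - 1*(-1/12) = 8 + 1/12 = 97/12 ≈ 8.0833)
-25*(48 + h) = -25*(48 + 97/12) = -25*673/12 = -16825/12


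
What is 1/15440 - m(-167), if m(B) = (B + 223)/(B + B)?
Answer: 432487/2578480 ≈ 0.16773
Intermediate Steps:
m(B) = (223 + B)/(2*B) (m(B) = (223 + B)/((2*B)) = (223 + B)*(1/(2*B)) = (223 + B)/(2*B))
1/15440 - m(-167) = 1/15440 - (223 - 167)/(2*(-167)) = 1/15440 - (-1)*56/(2*167) = 1/15440 - 1*(-28/167) = 1/15440 + 28/167 = 432487/2578480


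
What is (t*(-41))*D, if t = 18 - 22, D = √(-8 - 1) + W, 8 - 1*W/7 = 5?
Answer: 3444 + 492*I ≈ 3444.0 + 492.0*I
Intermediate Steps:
W = 21 (W = 56 - 7*5 = 56 - 35 = 21)
D = 21 + 3*I (D = √(-8 - 1) + 21 = √(-9) + 21 = 3*I + 21 = 21 + 3*I ≈ 21.0 + 3.0*I)
t = -4
(t*(-41))*D = (-4*(-41))*(21 + 3*I) = 164*(21 + 3*I) = 3444 + 492*I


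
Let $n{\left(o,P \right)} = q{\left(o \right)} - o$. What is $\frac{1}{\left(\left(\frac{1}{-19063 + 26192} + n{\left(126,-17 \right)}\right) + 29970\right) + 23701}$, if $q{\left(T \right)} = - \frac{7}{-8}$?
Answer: $\frac{57032}{3053828351} \approx 1.8676 \cdot 10^{-5}$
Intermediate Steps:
$q{\left(T \right)} = \frac{7}{8}$ ($q{\left(T \right)} = \left(-7\right) \left(- \frac{1}{8}\right) = \frac{7}{8}$)
$n{\left(o,P \right)} = \frac{7}{8} - o$
$\frac{1}{\left(\left(\frac{1}{-19063 + 26192} + n{\left(126,-17 \right)}\right) + 29970\right) + 23701} = \frac{1}{\left(\left(\frac{1}{-19063 + 26192} + \left(\frac{7}{8} - 126\right)\right) + 29970\right) + 23701} = \frac{1}{\left(\left(\frac{1}{7129} + \left(\frac{7}{8} - 126\right)\right) + 29970\right) + 23701} = \frac{1}{\left(\left(\frac{1}{7129} - \frac{1001}{8}\right) + 29970\right) + 23701} = \frac{1}{\left(- \frac{7136121}{57032} + 29970\right) + 23701} = \frac{1}{\frac{1702112919}{57032} + 23701} = \frac{1}{\frac{3053828351}{57032}} = \frac{57032}{3053828351}$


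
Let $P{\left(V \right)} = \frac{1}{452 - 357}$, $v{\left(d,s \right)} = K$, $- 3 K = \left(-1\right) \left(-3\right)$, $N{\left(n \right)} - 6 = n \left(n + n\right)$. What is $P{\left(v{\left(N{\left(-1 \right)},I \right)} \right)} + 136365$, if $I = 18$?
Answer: $\frac{12954676}{95} \approx 1.3637 \cdot 10^{5}$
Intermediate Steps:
$N{\left(n \right)} = 6 + 2 n^{2}$ ($N{\left(n \right)} = 6 + n \left(n + n\right) = 6 + n 2 n = 6 + 2 n^{2}$)
$K = -1$ ($K = - \frac{\left(-1\right) \left(-3\right)}{3} = \left(- \frac{1}{3}\right) 3 = -1$)
$v{\left(d,s \right)} = -1$
$P{\left(V \right)} = \frac{1}{95}$
$P{\left(v{\left(N{\left(-1 \right)},I \right)} \right)} + 136365 = \frac{1}{95} + 136365 = \frac{12954676}{95}$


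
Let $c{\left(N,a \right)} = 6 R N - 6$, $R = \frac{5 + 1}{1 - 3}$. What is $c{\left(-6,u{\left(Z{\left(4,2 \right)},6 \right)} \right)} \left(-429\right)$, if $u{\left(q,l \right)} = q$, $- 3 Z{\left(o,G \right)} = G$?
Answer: $-43758$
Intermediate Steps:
$R = -3$ ($R = \frac{6}{-2} = 6 \left(- \frac{1}{2}\right) = -3$)
$Z{\left(o,G \right)} = - \frac{G}{3}$
$c{\left(N,a \right)} = -6 - 18 N$ ($c{\left(N,a \right)} = 6 \left(- 3 N\right) - 6 = - 18 N - 6 = -6 - 18 N$)
$c{\left(-6,u{\left(Z{\left(4,2 \right)},6 \right)} \right)} \left(-429\right) = \left(-6 - -108\right) \left(-429\right) = \left(-6 + 108\right) \left(-429\right) = 102 \left(-429\right) = -43758$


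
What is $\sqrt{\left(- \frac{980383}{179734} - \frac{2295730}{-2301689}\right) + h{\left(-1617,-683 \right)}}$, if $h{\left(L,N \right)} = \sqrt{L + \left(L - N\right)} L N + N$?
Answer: $\frac{\sqrt{-11533382484523329447550 + 18528563053610404363605036 i \sqrt{2551}}}{4095958126} \approx 5281.1 + 5281.2 i$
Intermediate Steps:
$h{\left(L,N \right)} = N + L N \sqrt{- N + 2 L}$ ($h{\left(L,N \right)} = \sqrt{- N + 2 L} L N + N = L \sqrt{- N + 2 L} N + N = L N \sqrt{- N + 2 L} + N = N + L N \sqrt{- N + 2 L}$)
$\sqrt{\left(- \frac{980383}{179734} - \frac{2295730}{-2301689}\right) + h{\left(-1617,-683 \right)}} = \sqrt{\left(- \frac{980383}{179734} - \frac{2295730}{-2301689}\right) - 683 \left(1 - 1617 \sqrt{\left(-1\right) \left(-683\right) + 2 \left(-1617\right)}\right)} = \sqrt{\left(\left(-980383\right) \frac{1}{179734} - - \frac{22730}{22789}\right) - 683 \left(1 - 1617 \sqrt{683 - 3234}\right)} = \sqrt{\left(- \frac{980383}{179734} + \frac{22730}{22789}\right) - 683 \left(1 - 1617 \sqrt{-2551}\right)} = \sqrt{- \frac{18256594367}{4095958126} - 683 \left(1 - 1617 i \sqrt{2551}\right)} = \sqrt{- \frac{18256594367}{4095958126} - \left(683 - 1104411 i \sqrt{2551}\right)} = \sqrt{- \frac{2815795994425}{4095958126} + 1104411 i \sqrt{2551}}$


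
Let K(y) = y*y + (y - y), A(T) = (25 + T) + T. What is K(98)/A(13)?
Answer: 9604/51 ≈ 188.31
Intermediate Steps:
A(T) = 25 + 2*T
K(y) = y**2 (K(y) = y**2 + 0 = y**2)
K(98)/A(13) = 98**2/(25 + 2*13) = 9604/(25 + 26) = 9604/51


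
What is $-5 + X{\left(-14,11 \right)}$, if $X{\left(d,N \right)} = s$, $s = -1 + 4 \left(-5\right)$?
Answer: $-26$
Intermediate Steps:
$s = -21$ ($s = -1 - 20 = -21$)
$X{\left(d,N \right)} = -21$
$-5 + X{\left(-14,11 \right)} = -5 - 21 = -26$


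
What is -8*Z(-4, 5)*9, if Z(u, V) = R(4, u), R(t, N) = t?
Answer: -288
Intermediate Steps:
Z(u, V) = 4
-8*Z(-4, 5)*9 = -8*4*9 = -32*9 = -288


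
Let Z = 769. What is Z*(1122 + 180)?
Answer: 1001238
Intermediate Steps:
Z*(1122 + 180) = 769*(1122 + 180) = 769*1302 = 1001238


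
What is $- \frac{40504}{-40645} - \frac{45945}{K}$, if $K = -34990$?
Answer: $\frac{656933897}{284433710} \approx 2.3096$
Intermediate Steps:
$- \frac{40504}{-40645} - \frac{45945}{K} = - \frac{40504}{-40645} - \frac{45945}{-34990} = \left(-40504\right) \left(- \frac{1}{40645}\right) - - \frac{9189}{6998} = \frac{40504}{40645} + \frac{9189}{6998} = \frac{656933897}{284433710}$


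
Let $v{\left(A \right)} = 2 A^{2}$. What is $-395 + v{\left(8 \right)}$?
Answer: $-267$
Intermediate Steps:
$-395 + v{\left(8 \right)} = -395 + 2 \cdot 8^{2} = -395 + 2 \cdot 64 = -395 + 128 = -267$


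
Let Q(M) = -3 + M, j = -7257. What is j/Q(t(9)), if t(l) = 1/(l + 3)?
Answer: 87084/35 ≈ 2488.1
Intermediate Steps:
t(l) = 1/(3 + l)
j/Q(t(9)) = -7257/(-3 + 1/(3 + 9)) = -7257/(-3 + 1/12) = -7257/(-35/12) = -7257*(-12/35) = 87084/35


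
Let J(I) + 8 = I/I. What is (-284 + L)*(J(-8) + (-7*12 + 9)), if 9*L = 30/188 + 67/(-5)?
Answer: 49509263/2115 ≈ 23409.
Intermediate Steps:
J(I) = -7 (J(I) = -8 + I/I = -8 + 1 = -7)
L = -6223/4230 (L = (30/188 + 67/(-5))/9 = (30*(1/188) + 67*(-⅕))/9 = (15/94 - 67/5)/9 = (⅑)*(-6223/470) = -6223/4230 ≈ -1.4712)
(-284 + L)*(J(-8) + (-7*12 + 9)) = (-284 - 6223/4230)*(-7 + (-7*12 + 9)) = -1207543*(-7 + (-84 + 9))/4230 = -1207543*(-7 - 75)/4230 = -1207543/4230*(-82) = 49509263/2115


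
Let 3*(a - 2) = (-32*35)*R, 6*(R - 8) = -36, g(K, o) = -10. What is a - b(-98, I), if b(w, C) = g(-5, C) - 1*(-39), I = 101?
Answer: -2321/3 ≈ -773.67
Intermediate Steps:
b(w, C) = 29 (b(w, C) = -10 - 1*(-39) = -10 + 39 = 29)
R = 2 (R = 8 + (⅙)*(-36) = 8 - 6 = 2)
a = -2234/3 (a = 2 + (-32*35*2)/3 = 2 + (-1120*2)/3 = 2 + (⅓)*(-2240) = 2 - 2240/3 = -2234/3 ≈ -744.67)
a - b(-98, I) = -2234/3 - 1*29 = -2234/3 - 29 = -2321/3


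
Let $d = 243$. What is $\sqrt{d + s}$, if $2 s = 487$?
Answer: $\frac{\sqrt{1946}}{2} \approx 22.057$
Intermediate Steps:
$s = \frac{487}{2}$ ($s = \frac{1}{2} \cdot 487 = \frac{487}{2} \approx 243.5$)
$\sqrt{d + s} = \sqrt{243 + \frac{487}{2}} = \sqrt{\frac{973}{2}} = \frac{\sqrt{1946}}{2}$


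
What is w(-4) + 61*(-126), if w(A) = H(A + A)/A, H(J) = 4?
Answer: -7687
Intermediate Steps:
w(A) = 4/A
w(-4) + 61*(-126) = 4/(-4) + 61*(-126) = 4*(-¼) - 7686 = -1 - 7686 = -7687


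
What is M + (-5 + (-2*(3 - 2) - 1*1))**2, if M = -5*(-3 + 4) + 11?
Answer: 70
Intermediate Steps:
M = 6 (M = -5*1 + 11 = -5 + 11 = 6)
M + (-5 + (-2*(3 - 2) - 1*1))**2 = 6 + (-5 + (-2*(3 - 2) - 1*1))**2 = 6 + (-5 + (-2*1 - 1))**2 = 6 + (-5 + (-2 - 1))**2 = 6 + (-5 - 3)**2 = 6 + (-8)**2 = 6 + 64 = 70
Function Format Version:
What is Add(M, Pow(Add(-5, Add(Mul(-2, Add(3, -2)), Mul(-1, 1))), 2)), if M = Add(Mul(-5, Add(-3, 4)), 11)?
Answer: 70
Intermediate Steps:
M = 6 (M = Add(Mul(-5, 1), 11) = Add(-5, 11) = 6)
Add(M, Pow(Add(-5, Add(Mul(-2, Add(3, -2)), Mul(-1, 1))), 2)) = Add(6, Pow(Add(-5, Add(Mul(-2, Add(3, -2)), Mul(-1, 1))), 2)) = Add(6, Pow(Add(-5, Add(Mul(-2, 1), -1)), 2)) = Add(6, Pow(Add(-5, Add(-2, -1)), 2)) = Add(6, Pow(Add(-5, -3), 2)) = Add(6, Pow(-8, 2)) = Add(6, 64) = 70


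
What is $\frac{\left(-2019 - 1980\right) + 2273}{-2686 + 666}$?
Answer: $\frac{863}{1010} \approx 0.85445$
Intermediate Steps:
$\frac{\left(-2019 - 1980\right) + 2273}{-2686 + 666} = \frac{\left(-2019 - 1980\right) + 2273}{-2020} = \left(-3999 + 2273\right) \left(- \frac{1}{2020}\right) = \left(-1726\right) \left(- \frac{1}{2020}\right) = \frac{863}{1010}$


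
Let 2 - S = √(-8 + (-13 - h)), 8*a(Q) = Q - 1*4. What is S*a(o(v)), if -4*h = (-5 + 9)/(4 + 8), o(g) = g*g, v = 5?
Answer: 21/4 - 7*I*√753/16 ≈ 5.25 - 12.005*I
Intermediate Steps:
o(g) = g²
h = -1/12 (h = -(-5 + 9)/(4*(4 + 8)) = -1/12 ≈ -0.083333)
a(Q) = -½ + Q/8 (a(Q) = (Q - 1*4)/8 = (Q - 4)/8 = (-4 + Q)/8 = -½ + Q/8)
S = 2 - I*√753/6 (S = 2 - √(-8 + (-13 - 1*(-1/12))) = 2 - √(-8 + (-13 + 1/12)) = 2 - √(-8 - 155/12) = 2 - √(-251/12) = 2 - I*√753/6 ≈ 2.0 - 4.5735*I)
S*a(o(v)) = (2 - I*√753/6)*(-½ + (⅛)*5²) = (2 - I*√753/6)*(-½ + (⅛)*25) = (2 - I*√753/6)*(-½ + 25/8) = (2 - I*√753/6)*(21/8) = 21/4 - 7*I*√753/16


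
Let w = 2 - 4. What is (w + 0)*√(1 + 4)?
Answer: -2*√5 ≈ -4.4721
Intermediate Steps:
w = -2
(w + 0)*√(1 + 4) = (-2 + 0)*√(1 + 4) = -2*√5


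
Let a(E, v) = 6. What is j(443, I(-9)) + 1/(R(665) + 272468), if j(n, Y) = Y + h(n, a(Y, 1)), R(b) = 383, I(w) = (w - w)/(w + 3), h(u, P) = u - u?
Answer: 1/272851 ≈ 3.6650e-6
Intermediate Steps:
h(u, P) = 0
I(w) = 0 (I(w) = 0/(3 + w) = 0)
j(n, Y) = Y (j(n, Y) = Y + 0 = Y)
j(443, I(-9)) + 1/(R(665) + 272468) = 0 + 1/(383 + 272468) = 0 + 1/272851 = 1/272851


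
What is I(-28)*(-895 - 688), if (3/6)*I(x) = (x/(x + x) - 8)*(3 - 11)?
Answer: -189960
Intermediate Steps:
I(x) = 120 (I(x) = 2*((x/(x + x) - 8)*(3 - 11)) = 2*((x/((2*x)) - 8)*(-8)) = 2*((x*(1/(2*x)) - 8)*(-8)) = 2*((½ - 8)*(-8)) = 2*(-15/2*(-8)) = 2*60 = 120)
I(-28)*(-895 - 688) = 120*(-895 - 688) = 120*(-1583) = -189960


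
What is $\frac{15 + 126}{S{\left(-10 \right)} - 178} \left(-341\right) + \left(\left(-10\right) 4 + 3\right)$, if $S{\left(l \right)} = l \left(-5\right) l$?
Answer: $\frac{7665}{226} \approx 33.916$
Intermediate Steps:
$S{\left(l \right)} = - 5 l^{2}$ ($S{\left(l \right)} = - 5 l l = - 5 l^{2}$)
$\frac{15 + 126}{S{\left(-10 \right)} - 178} \left(-341\right) + \left(\left(-10\right) 4 + 3\right) = \frac{15 + 126}{- 5 \left(-10\right)^{2} - 178} \left(-341\right) + \left(\left(-10\right) 4 + 3\right) = \frac{141}{\left(-5\right) 100 - 178} \left(-341\right) + \left(-40 + 3\right) = \frac{141}{-500 - 178} \left(-341\right) - 37 = \frac{141}{-678} \left(-341\right) - 37 = 141 \left(- \frac{1}{678}\right) \left(-341\right) - 37 = \left(- \frac{47}{226}\right) \left(-341\right) - 37 = \frac{16027}{226} - 37 = \frac{7665}{226}$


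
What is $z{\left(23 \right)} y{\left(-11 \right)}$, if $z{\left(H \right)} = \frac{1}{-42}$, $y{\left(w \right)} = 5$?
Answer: $- \frac{5}{42} \approx -0.11905$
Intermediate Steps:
$z{\left(H \right)} = - \frac{1}{42}$
$z{\left(23 \right)} y{\left(-11 \right)} = \left(- \frac{1}{42}\right) 5 = - \frac{5}{42}$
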